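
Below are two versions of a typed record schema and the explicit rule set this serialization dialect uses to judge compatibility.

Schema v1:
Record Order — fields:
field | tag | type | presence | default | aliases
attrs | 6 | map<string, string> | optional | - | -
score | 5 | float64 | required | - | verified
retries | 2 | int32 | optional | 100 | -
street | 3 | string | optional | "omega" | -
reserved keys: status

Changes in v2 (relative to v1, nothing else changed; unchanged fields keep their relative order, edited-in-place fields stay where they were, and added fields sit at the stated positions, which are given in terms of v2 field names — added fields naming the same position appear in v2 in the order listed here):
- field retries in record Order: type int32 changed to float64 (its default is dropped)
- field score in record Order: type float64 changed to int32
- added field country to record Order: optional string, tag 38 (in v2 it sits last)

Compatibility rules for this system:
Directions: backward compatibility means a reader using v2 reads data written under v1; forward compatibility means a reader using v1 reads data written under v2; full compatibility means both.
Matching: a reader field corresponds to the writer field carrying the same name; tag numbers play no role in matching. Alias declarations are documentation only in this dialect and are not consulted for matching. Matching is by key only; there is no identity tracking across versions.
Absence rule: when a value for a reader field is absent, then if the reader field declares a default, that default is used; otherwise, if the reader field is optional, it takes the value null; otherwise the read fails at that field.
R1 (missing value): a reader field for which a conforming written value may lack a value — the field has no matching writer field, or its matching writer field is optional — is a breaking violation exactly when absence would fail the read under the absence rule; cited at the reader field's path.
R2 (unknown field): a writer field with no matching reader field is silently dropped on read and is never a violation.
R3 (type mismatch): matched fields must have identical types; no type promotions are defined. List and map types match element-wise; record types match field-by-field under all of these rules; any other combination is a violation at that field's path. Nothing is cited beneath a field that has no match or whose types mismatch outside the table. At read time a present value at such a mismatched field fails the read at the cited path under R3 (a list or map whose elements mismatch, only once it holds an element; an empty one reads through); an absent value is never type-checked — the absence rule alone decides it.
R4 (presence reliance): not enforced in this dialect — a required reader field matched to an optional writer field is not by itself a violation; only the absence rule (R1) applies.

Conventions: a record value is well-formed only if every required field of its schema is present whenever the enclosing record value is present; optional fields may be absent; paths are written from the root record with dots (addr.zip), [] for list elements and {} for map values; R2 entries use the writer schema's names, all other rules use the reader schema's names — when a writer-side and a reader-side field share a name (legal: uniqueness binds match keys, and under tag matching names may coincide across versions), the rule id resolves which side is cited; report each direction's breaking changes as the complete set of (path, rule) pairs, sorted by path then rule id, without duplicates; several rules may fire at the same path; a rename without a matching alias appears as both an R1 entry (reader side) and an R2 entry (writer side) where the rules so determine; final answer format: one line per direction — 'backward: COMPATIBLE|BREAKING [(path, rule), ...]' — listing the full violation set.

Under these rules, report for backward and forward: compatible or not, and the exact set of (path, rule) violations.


backward: BREAKING [(retries, R3), (score, R3)]; forward: BREAKING [(retries, R3), (score, R3)]

each type pair in Order: writer, then reader
backward pass over Order, reader schema v2, writer schema v1:
  attrs: map<string, string> -> map<string, string>, writer optional; from attrs
  score: float64 -> int32, writer required; from score
  retries: int32 -> float64, writer optional; from retries
  street: string -> string, writer optional; from street
  no writer field matches reader country
  violation R3 at retries
  violation R3 at score
  => backward: BREAKING (2)
forward pass over Order, reader schema v1, writer schema v2:
  attrs: map<string, string> -> map<string, string>, writer optional; from attrs
  score: int32 -> float64, writer required; from score
  retries: float64 -> int32, writer optional; from retries
  street: string -> string, writer optional; from street
  leftover writer field: country
  violation R3 at retries
  violation R3 at score
  => forward: BREAKING (2)


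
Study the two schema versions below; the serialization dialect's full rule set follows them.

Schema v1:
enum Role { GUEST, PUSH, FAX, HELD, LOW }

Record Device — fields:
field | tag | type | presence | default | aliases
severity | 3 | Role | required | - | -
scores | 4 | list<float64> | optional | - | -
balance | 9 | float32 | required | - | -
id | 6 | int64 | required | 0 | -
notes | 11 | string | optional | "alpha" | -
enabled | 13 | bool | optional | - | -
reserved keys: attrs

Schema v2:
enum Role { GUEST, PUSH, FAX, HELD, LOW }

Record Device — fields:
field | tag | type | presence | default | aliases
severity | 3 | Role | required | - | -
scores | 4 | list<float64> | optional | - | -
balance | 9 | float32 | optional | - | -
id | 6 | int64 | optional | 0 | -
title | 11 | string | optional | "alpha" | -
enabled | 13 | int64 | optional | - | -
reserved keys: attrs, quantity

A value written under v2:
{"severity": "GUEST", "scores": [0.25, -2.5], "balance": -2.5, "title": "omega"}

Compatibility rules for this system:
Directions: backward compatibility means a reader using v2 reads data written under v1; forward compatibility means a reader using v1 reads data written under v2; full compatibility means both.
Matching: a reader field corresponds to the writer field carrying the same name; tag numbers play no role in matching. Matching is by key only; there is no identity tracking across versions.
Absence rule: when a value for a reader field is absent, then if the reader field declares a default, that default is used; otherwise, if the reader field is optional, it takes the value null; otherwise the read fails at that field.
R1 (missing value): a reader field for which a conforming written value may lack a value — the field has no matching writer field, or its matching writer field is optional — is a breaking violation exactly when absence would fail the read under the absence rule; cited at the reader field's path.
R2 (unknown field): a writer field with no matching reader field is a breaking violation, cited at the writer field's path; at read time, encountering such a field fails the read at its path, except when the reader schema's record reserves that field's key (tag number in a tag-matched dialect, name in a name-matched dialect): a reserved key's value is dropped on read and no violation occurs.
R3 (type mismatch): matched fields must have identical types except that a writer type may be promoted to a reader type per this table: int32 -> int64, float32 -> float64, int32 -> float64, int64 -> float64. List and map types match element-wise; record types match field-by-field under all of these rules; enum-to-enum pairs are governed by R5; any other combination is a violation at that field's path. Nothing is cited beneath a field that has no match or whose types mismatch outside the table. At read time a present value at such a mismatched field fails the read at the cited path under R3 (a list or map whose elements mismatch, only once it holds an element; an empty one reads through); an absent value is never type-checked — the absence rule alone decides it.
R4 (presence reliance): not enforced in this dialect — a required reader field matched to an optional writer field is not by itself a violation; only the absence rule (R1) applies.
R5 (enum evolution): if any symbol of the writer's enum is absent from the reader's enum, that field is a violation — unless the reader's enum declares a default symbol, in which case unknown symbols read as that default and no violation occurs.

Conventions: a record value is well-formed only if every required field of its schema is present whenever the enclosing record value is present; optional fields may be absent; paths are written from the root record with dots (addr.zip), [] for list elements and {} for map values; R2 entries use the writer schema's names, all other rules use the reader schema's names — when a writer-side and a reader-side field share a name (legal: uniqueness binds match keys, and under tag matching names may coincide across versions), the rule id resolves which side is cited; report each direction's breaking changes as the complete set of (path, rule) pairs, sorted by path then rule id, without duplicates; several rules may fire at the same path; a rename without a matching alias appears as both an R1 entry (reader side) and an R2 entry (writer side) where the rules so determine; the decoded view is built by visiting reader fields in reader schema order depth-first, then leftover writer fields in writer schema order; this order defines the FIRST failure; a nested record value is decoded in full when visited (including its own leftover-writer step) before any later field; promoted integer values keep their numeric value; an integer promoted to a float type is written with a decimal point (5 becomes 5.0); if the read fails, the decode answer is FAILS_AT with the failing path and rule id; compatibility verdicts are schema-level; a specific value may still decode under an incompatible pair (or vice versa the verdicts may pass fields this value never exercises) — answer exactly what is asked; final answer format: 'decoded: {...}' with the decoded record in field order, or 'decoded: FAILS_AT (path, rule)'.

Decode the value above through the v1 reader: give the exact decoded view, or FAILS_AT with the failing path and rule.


the writer's type comes first in each Device pair
decoding the Device value with the v1 reader:
  severity := "GUEST"
  scores := [0.25, -2.5]
  balance := -2.5
  id := 0 (no value, default fills)
  notes := "alpha" (no value, default fills)
  enabled := null (not supplied -> null)
  read fails at title under R2 (unknown field)
  => FAILS_AT (title, R2)
remaining Device differences; none change what is asked:
  field balance in record Device: required changed to optional -> a verdict-level change on Device — the shown value reads the same
  field enabled in record Device: type bool changed to int64 -> a verdict-level change on Device — the shown value reads the same
  field id in record Device: required changed to optional -> triggers nothing under the printed rules; the Device answer is the same either way

decoded: FAILS_AT (title, R2)


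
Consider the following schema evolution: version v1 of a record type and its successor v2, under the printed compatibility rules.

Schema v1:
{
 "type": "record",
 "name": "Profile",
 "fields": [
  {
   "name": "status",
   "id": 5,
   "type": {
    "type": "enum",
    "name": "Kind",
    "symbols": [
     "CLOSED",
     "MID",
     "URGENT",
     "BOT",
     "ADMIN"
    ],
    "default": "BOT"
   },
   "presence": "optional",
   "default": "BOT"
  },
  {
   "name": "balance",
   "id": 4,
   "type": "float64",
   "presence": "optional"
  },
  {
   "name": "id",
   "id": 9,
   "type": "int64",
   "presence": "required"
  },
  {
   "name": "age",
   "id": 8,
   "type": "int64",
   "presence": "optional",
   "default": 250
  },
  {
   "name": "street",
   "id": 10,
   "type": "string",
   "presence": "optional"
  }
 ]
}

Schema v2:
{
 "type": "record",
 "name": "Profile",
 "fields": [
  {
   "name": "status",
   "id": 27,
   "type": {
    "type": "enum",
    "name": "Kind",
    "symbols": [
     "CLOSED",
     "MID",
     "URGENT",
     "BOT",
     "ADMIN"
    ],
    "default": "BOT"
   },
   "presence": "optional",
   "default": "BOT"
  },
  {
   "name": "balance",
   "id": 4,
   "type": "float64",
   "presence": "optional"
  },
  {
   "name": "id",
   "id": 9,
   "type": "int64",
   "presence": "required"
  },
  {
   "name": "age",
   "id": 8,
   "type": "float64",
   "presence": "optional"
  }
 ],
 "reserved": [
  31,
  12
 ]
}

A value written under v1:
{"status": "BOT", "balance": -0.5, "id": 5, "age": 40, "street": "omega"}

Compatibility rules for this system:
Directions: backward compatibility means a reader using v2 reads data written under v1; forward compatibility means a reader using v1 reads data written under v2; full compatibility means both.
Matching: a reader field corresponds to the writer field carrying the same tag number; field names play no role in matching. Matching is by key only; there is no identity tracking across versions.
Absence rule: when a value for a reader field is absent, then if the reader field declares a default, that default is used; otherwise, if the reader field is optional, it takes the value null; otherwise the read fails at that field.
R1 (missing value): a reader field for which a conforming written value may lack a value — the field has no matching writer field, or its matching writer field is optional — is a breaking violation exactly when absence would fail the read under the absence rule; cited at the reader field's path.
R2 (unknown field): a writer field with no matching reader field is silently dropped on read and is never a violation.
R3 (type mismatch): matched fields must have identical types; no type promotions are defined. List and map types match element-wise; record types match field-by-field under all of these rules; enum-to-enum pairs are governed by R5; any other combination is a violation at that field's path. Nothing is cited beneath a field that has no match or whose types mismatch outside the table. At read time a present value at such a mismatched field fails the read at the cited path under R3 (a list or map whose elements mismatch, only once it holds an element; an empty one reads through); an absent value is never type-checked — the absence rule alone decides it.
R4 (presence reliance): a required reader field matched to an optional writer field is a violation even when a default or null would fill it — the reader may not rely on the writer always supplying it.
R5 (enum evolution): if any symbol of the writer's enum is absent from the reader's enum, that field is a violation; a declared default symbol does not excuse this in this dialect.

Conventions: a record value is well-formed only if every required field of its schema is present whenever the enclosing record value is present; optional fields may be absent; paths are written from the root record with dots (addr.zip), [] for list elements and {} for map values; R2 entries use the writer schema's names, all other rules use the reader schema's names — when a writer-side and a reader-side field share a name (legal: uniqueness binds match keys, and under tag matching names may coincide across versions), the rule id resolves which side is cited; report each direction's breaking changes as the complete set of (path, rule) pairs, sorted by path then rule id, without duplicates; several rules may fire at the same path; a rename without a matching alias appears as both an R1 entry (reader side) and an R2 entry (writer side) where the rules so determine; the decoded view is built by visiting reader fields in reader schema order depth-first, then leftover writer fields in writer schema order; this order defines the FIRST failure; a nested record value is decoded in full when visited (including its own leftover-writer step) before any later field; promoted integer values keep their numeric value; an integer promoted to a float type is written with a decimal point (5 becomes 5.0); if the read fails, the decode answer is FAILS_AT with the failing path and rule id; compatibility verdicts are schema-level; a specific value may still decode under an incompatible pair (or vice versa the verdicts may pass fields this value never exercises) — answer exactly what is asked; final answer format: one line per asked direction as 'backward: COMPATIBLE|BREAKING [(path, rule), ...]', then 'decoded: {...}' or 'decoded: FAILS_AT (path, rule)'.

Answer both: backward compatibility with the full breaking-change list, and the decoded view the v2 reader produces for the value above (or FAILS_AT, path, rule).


in Profile below, arrows point writer -> reader
backward on Profile — v2 reading data written by v1:
  status: no writer-side match
  float64 -> float64, writer optional: balance aligns to balance
  int64 -> int64, writer required: id aligns to id
  int64 -> float64, writer optional: age aligns to age
  writer field status has no reader counterpart
  writer field street has no reader counterpart
  breaking: (age, R3)
  backward on Profile therefore BREAKING (1)
decode (reader v2):
  status := "BOT" (absent -> default)
  balance := -0.5
  id := 5
  read fails at age under R3
  => FAILS_AT (age, R3)
the rest of the Profile diff is inert for this question:
  field status in record Profile: tag 5 changed to 27 -> triggers nothing under Profile's printed rules — same verdict
  removed field street from record Profile -> triggers nothing under Profile's printed rules — same verdict

backward: BREAKING [(age, R3)]; decoded: FAILS_AT (age, R3)


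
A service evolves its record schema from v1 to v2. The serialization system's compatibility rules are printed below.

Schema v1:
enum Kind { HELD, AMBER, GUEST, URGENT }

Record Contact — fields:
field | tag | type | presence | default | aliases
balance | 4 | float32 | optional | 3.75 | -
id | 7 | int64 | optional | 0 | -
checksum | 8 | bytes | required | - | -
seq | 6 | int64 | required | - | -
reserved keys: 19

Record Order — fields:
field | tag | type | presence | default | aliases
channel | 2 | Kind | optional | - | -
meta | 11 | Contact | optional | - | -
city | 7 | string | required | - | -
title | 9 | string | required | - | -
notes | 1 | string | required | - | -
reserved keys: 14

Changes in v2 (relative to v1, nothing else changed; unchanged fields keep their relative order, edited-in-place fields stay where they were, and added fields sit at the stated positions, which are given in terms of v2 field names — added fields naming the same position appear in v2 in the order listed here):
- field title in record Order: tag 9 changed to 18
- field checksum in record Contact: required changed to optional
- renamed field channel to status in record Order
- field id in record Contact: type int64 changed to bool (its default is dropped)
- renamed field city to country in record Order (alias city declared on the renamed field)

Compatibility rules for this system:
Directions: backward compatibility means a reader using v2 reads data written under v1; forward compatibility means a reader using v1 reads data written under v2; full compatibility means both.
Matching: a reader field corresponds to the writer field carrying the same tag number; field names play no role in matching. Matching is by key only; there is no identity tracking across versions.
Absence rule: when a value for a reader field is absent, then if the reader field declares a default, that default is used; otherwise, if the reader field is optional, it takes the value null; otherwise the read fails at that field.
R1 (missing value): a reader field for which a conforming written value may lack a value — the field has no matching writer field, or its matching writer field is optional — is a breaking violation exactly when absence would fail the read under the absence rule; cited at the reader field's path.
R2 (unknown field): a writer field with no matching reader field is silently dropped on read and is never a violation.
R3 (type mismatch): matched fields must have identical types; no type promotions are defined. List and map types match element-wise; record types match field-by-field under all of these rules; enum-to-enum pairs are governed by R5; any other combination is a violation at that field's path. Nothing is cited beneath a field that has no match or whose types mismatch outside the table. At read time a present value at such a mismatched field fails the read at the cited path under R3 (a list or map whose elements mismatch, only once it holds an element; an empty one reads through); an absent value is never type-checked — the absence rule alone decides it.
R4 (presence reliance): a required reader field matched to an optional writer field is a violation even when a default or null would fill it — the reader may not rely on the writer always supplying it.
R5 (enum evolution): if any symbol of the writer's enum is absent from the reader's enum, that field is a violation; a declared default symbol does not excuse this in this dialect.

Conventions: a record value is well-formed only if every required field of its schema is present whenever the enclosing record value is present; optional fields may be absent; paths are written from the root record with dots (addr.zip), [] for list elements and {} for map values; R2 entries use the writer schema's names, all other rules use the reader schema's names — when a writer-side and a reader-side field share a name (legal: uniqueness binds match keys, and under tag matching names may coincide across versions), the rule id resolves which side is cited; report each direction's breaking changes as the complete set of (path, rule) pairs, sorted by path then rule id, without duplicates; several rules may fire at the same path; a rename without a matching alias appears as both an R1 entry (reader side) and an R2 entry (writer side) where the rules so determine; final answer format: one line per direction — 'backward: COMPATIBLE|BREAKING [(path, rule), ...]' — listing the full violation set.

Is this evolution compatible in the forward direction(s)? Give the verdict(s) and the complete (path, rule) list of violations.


arrows below run writer -> reader for Order
forward pass over Order, reader schema v1, writer schema v2:
  writer optional, Kind -> Kind: reader channel maps from writer status
  writer optional, Contact -> Contact: reader meta maps from writer meta
  writer required, string -> string: reader city maps from writer country
  no writer field matches reader title
  writer required, string -> string: reader notes maps from writer notes
  writer field title has no reader counterpart
  writer optional, float32 -> float32: reader meta.balance maps from writer meta.balance
  writer optional, bool -> int64: reader meta.id maps from writer meta.id
  writer optional, bytes -> bytes: reader meta.checksum maps from writer meta.checksum
  writer required, int64 -> int64: reader meta.seq maps from writer meta.seq
  breaking: (meta.checksum, R1)
  breaking: (meta.checksum, R4)
  breaking: (meta.id, R3)
  breaking: (title, R1)
  => forward verdict for Order: BREAKING, 4 violation(s)
the rest of the Order diff is inert for this question:
  renamed field channel to status in record Order -> inert for the asked Order verdict: nothing fires
  renamed field city to country in record Order (alias city declared on the renamed field) -> inert for the asked Order verdict: nothing fires

forward: BREAKING [(meta.checksum, R1), (meta.checksum, R4), (meta.id, R3), (title, R1)]


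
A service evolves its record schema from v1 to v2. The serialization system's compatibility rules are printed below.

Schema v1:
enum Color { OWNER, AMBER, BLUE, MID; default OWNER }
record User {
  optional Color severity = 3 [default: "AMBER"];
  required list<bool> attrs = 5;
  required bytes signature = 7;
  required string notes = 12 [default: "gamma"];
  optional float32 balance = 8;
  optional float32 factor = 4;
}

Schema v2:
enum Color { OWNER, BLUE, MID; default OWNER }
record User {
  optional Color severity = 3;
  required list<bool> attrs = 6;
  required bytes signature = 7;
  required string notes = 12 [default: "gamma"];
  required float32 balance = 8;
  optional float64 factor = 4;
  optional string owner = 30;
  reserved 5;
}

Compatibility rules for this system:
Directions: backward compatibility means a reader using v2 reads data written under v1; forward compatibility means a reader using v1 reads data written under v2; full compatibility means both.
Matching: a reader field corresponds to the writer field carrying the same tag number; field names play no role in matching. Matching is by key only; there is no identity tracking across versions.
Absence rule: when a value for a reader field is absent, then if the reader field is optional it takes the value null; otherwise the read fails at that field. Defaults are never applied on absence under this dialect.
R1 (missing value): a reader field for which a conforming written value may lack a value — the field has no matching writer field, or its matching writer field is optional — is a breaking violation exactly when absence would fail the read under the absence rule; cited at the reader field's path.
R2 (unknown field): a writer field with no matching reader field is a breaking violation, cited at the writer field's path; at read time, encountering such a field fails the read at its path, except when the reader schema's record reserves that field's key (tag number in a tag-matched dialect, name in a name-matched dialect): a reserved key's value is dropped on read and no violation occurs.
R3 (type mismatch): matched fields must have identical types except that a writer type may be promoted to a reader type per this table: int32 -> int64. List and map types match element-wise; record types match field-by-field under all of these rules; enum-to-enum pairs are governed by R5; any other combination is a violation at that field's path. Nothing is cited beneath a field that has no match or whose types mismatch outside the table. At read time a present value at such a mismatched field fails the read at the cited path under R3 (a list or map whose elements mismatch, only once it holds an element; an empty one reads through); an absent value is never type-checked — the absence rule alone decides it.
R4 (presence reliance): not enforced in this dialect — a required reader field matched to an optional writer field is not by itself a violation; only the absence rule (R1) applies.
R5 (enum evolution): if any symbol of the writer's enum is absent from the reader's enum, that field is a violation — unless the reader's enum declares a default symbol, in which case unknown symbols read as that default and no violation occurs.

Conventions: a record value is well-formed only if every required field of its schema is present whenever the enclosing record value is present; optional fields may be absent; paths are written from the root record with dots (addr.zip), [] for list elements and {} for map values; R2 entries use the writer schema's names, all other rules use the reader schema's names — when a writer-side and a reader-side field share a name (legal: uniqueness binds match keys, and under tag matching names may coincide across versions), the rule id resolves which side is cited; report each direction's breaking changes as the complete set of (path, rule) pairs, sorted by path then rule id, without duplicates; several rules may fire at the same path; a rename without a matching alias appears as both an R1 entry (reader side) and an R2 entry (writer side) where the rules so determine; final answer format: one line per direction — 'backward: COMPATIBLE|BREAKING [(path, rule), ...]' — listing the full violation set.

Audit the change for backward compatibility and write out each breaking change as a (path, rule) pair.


backward: BREAKING [(attrs, R1), (balance, R1), (factor, R3)]

arrows below run writer -> reader for User
checking backward for User: reader v2 against writer v1:
  severity: paired with writer severity (Color -> Color; writer optional)
  attrs has no writer counterpart
  signature: paired with writer signature (bytes -> bytes; writer required)
  notes: paired with writer notes (string -> string; writer required)
  balance: paired with writer balance (float32 -> float32; writer optional)
  factor: paired with writer factor (float32 -> float64; writer optional)
  owner has no writer counterpart
  writer attrs: unknown to reader
  rule R1 violated at attrs
  rule R1 violated at balance
  rule R3 violated at factor
  => backward: BREAKING (3)


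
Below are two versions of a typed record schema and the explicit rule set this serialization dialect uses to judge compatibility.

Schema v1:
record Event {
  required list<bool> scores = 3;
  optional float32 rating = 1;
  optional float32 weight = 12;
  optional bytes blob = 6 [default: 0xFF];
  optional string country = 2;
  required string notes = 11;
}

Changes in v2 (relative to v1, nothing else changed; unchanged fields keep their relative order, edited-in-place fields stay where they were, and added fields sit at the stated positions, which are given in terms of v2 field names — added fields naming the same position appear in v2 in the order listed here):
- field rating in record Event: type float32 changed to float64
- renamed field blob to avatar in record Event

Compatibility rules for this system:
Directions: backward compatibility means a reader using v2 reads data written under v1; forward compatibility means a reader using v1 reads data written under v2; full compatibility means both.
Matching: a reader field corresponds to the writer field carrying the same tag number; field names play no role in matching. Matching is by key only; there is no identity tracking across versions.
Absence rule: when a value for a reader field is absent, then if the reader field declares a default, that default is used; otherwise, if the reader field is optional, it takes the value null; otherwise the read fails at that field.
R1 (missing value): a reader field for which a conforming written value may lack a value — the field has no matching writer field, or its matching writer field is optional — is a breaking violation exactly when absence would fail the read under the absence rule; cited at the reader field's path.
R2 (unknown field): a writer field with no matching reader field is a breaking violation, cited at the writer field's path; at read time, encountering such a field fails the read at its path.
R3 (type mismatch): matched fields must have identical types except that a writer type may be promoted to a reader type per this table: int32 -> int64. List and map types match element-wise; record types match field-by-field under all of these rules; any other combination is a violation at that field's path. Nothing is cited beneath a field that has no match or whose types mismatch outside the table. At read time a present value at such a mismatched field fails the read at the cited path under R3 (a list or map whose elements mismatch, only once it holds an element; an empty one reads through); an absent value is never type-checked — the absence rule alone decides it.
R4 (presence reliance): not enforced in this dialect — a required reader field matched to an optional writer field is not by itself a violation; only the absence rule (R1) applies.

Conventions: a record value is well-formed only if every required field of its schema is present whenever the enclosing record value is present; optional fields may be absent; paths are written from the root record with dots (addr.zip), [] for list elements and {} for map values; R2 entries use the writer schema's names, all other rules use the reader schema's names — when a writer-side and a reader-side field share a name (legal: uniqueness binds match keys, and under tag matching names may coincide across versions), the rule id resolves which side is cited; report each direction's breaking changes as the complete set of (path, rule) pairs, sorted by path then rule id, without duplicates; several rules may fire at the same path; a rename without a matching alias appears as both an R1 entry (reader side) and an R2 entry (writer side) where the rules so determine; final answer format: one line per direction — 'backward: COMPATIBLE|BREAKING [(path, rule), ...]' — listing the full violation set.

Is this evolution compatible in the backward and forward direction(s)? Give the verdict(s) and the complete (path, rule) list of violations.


arrows below run writer -> reader for Event
backward pass over Event, reader schema v2, writer schema v1:
  scores <- scores (list<bool> -> list<bool>, writer required)
  rating <- rating (float32 -> float64, writer optional)
  weight <- weight (float32 -> float32, writer optional)
  avatar <- blob (bytes -> bytes, writer optional)
  country <- country (string -> string, writer optional)
  notes <- notes (string -> string, writer required)
  breaking: (rating, R3)
  => backward: BREAKING (1)
forward pass over Event, reader schema v1, writer schema v2:
  scores <- scores (list<bool> -> list<bool>, writer required)
  rating <- rating (float64 -> float32, writer optional)
  weight <- weight (float32 -> float32, writer optional)
  blob <- avatar (bytes -> bytes, writer optional)
  country <- country (string -> string, writer optional)
  notes <- notes (string -> string, writer required)
  breaking: (rating, R3)
  => forward: BREAKING (1)

backward: BREAKING [(rating, R3)]; forward: BREAKING [(rating, R3)]


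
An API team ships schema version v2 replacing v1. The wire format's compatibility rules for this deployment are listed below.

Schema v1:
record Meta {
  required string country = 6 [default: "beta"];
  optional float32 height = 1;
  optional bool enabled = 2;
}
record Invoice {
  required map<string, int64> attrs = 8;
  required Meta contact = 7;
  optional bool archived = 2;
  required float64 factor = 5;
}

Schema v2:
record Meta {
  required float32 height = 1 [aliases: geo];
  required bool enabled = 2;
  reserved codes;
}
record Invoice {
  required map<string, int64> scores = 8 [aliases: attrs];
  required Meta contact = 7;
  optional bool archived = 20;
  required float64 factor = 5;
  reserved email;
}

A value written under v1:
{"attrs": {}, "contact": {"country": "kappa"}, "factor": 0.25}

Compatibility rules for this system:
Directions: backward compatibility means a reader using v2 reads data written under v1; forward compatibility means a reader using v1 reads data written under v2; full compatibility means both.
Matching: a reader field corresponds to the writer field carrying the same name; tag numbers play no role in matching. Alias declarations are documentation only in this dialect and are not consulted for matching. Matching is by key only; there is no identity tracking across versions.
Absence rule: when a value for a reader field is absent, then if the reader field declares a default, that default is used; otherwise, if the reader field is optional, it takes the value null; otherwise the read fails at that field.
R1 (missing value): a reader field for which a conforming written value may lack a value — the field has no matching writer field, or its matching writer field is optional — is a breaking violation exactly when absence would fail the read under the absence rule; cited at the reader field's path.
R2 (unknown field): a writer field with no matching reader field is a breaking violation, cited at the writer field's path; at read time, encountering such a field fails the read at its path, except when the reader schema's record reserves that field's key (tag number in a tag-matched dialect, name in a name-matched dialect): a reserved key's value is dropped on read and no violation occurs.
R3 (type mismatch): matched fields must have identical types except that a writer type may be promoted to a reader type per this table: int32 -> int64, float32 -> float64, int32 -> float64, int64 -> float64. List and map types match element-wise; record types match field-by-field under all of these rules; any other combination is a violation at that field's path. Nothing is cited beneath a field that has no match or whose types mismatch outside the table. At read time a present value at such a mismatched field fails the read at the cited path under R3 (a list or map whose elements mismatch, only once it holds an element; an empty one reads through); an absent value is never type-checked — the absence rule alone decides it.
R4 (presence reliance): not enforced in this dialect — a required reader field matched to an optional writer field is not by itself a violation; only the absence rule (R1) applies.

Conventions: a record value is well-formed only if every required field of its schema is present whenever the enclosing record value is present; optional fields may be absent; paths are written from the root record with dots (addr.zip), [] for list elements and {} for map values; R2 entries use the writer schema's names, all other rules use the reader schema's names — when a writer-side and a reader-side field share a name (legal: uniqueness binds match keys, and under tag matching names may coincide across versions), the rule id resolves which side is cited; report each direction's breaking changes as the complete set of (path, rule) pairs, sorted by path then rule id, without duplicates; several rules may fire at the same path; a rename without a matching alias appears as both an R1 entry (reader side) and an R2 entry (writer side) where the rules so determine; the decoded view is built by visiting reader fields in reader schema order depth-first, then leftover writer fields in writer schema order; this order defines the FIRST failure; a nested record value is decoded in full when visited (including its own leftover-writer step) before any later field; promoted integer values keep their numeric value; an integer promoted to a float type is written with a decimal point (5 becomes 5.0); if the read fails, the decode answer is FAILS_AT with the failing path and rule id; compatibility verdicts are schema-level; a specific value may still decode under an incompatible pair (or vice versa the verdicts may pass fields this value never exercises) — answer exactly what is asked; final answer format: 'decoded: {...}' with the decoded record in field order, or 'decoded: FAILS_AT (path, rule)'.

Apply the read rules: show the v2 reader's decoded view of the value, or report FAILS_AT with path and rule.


decoded: FAILS_AT (scores, R1)

arrows below run writer -> reader for Invoice
decode (reader v2):
  read fails at scores under R1 (no fill)
  => FAILS_AT (scores, R1)
remaining Invoice differences; none change what is asked:
  field height in record Meta: optional changed to required -> a verdict-level change on Invoice — the shown value reads the same
  field enabled in record Meta: optional changed to required -> a verdict-level change on Invoice — the shown value reads the same
  field archived in record Invoice: tag 2 changed to 20 -> fires no rule on Invoice under this dialect and leaves the result unchanged
  removed field country from record Meta -> a verdict-level change on Invoice — the shown value reads the same


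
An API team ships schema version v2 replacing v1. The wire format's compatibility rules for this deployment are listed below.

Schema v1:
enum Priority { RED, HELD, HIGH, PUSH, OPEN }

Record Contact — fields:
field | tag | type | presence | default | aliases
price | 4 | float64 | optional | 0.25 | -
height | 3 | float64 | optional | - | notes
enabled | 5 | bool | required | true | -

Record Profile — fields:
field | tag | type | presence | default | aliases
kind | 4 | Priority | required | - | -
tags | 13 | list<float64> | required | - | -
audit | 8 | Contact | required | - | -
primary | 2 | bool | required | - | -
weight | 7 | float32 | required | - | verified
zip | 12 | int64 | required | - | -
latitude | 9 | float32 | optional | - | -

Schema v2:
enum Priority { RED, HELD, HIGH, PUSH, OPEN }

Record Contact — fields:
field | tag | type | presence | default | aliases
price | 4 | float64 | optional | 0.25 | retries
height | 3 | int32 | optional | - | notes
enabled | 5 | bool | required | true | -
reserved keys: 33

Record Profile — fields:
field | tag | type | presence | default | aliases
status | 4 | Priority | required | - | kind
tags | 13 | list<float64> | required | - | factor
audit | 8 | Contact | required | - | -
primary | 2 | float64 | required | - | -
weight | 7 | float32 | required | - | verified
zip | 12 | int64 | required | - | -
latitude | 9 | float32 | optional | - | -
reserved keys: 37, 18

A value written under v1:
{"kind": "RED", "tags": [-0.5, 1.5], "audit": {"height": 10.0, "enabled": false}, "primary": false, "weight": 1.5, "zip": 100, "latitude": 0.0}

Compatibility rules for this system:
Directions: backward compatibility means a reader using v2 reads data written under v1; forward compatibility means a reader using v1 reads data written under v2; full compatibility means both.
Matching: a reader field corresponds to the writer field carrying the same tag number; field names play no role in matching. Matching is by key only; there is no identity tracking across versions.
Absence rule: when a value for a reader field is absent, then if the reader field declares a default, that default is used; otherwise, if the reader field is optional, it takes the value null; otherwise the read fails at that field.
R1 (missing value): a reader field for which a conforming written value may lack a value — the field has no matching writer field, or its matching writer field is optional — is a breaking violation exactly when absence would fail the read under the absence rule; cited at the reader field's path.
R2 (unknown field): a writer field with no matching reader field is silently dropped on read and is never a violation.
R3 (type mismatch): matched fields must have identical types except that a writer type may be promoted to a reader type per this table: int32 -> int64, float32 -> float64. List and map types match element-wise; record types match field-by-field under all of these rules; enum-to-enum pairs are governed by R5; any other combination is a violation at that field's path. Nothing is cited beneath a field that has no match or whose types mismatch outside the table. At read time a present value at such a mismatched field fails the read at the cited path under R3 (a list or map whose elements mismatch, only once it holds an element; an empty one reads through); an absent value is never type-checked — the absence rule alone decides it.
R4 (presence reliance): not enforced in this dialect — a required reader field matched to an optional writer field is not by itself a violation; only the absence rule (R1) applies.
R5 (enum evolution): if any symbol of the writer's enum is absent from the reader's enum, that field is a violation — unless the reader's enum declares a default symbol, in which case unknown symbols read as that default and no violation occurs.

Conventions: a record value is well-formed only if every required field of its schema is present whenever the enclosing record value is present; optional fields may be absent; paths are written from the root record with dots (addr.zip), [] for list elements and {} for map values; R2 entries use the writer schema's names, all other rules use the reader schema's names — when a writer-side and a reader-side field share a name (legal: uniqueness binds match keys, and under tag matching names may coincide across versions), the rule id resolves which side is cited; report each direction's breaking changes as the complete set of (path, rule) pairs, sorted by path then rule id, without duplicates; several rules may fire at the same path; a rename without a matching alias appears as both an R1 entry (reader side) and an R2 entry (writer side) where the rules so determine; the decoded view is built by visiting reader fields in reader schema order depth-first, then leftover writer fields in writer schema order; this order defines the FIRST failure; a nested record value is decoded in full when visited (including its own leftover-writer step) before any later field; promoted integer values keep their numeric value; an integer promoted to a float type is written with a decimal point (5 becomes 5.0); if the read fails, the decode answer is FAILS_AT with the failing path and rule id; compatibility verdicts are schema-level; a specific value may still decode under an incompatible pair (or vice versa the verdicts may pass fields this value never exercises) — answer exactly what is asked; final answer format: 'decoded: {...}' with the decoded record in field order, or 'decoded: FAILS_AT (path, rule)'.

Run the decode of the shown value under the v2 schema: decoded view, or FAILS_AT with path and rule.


each type pair in Profile: writer, then reader
decoding the Profile value with the v2 reader:
  status := "RED" (from writer kind)
  tags := [-0.5, 1.5]
  audit.price := 0.25 (absent -> default)
  read fails at audit.height under R3
  => FAILS_AT (audit.height, R3)
diffs on Profile not affecting the asked answer:
  renamed field kind to status in record Profile (alias kind declared on the renamed field) -> triggers nothing under the printed rules; the Profile answer is the same either way
  field primary in record Profile: type bool changed to float64 -> matters for Profile compatibility verdicts, not for this value's decode

decoded: FAILS_AT (audit.height, R3)
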